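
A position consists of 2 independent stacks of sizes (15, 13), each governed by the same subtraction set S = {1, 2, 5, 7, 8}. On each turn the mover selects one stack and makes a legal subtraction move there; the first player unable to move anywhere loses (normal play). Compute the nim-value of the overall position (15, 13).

All stacks use S = {1, 2, 5, 7, 8}:
n :  0  1  2  3  4  5  6  7  8  9 10 11 12 13 14 15
G :  0  1  2  0  1  2  0  1  2  0  1  2  0  1  2  0
Stack A: G(15) = 0.
Stack B: G(13) = 1.
Combined Grundy value = 0 ⊕ 1 = 1.

1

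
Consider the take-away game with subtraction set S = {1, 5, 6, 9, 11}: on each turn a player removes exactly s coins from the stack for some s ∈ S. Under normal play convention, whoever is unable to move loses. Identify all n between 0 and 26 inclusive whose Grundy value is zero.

n :  0  1  2  3  4  5  6  7  8  9 10 11 12 13 14 15 16 17 18 19 20 21 22 23 24 25 26
G :  0  1  0  1  0  1  2  3  2  3  2  3  0  1  0  1  0  1  2  3  2  3  2  3  0  1  0
P-positions are exactly the n with G(n) = 0.

0, 2, 4, 12, 14, 16, 24, 26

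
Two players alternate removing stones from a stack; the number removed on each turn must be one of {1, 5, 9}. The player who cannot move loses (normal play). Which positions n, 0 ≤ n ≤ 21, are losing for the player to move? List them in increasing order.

0, 2, 4, 6, 8, 10, 12, 14, 16, 18, 20

n :  0  1  2  3  4  5  6  7  8  9 10 11 12 13 14 15 16 17 18 19 20 21
G :  0  1  0  1  0  1  0  1  0  1  0  1  0  1  0  1  0  1  0  1  0  1
P-positions are exactly the n with G(n) = 0.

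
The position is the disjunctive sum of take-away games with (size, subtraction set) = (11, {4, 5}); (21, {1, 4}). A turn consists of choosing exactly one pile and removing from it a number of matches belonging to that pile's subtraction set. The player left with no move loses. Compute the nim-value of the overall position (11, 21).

1

Pile A, S = {4, 5}:
G(0) = 0
G(1) = mex{} = 0
G(2) = mex{} = 0
G(3) = mex{} = 0
G(4) = mex{0} = 1
G(5) = mex{0,0} = 1
G(6) = mex{0,0} = 1
G(7) = mex{0,0} = 1
G(8) = mex{1,0} = 2
G(9) = mex{1,1} = 0
G(10) = mex{1,1} = 0
G(11) = mex{1,1} = 0
G_A(11) = 0.
Pile B, S = {1, 4}:
n :  0  1  2  3  4  5  6  7  8  9 10 11 12 13 14 15 16 17 18 19 20 21
G :  0  1  0  1  2  0  1  0  1  2  0  1  0  1  2  0  1  0  1  2  0  1
G_B(21) = 1.
Combined Grundy value = 0 ⊕ 1 = 1.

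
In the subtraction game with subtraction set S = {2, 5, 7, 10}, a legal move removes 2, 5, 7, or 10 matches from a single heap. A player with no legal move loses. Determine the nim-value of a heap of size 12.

0

n :  0  1  2  3  4  5  6  7  8  9 10 11 12
G :  0  0  1  1  0  2  1  3  2  2  3  3  0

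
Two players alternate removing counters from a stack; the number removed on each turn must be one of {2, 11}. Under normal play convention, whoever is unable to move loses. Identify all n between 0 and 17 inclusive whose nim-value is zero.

0, 1, 4, 5, 8, 9, 13, 14, 17

n :  0  1  2  3  4  5  6  7  8  9 10 11 12 13 14 15 16 17
G :  0  0  1  1  0  0  1  1  0  0  1  1  2  0  0  1  1  0
P-positions are exactly the n with G(n) = 0.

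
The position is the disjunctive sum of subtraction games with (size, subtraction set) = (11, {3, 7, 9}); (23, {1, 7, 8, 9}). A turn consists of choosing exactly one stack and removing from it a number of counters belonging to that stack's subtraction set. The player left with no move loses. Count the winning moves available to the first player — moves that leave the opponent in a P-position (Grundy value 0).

Stack A, S = {3, 7, 9}:
n :  0  1  2  3  4  5  6  7  8  9 10 11
G :  0  0  0  1  1  1  0  2  2  1  3  3
G_A(11) = 3.
Stack B, S = {1, 7, 8, 9}:
G(0) = 0
G(1) = mex{0} = 1
G(2) = mex{1} = 0
G(3) = mex{0} = 1
G(4) = mex{1} = 0
G(5) = mex{0} = 1
G(6) = mex{1} = 0
G(7) = mex{0,0} = 1
G(8) = mex{1,1,0} = 2
G(9) = mex{2,0,1,0} = 3
G(10) = mex{3,1,0,1} = 2
G(11) = mex{2,0,1,0} = 3
G(12) = mex{3,1,0,1} = 2
G(13) = mex{2,0,1,0} = 3
G(14) = mex{3,1,0,1} = 2
G(15) = mex{2,2,1,0} = 3
G(16) = mex{3,3,2,1} = 0
G(17) = mex{0,2,3,2} = 1
G(18) = mex{1,3,2,3} = 0
G(19) = mex{0,2,3,2} = 1
G(20) = mex{1,3,2,3} = 0
G(21) = mex{0,2,3,2} = 1
G(22) = mex{1,3,2,3} = 0
G(23) = mex{0,0,3,2} = 1
G_B(23) = 1.
Combined Grundy value = 3 ⊕ 1 = 2.
A winning move leaves total XOR = 0, i.e. changes one component's Grundy value g to g ⊕ X where X is the current total.
Stack A: need g' = 3⊕2 = 1. Options: 11−3→G=2, 11−7→G=1, 11−9→G=0. Hits: 1.
Stack B: need g' = 1⊕2 = 3. Options: 23−1→G=0, 23−7→G=0, 23−8→G=3, 23−9→G=2. Hits: 1.

2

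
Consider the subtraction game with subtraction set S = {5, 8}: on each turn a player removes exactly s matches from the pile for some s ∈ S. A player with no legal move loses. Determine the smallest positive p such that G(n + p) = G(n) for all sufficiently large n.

n :  0  1  2  3  4  5  6  7  8  9 10 11 12 13 14 15 16 17 18 19 20 21 22 23 24 25 26 27
G :  0  0  0  0  0  1  1  1  1  1  2  2  2  0  0  0  0  0  1  1  1  1  1  2  2  2  0  0
G(n+13) = G(n) holds for n = 0,…,7 (a full window of length max(S) = 8), so the sequence is purely periodic with period 13.

13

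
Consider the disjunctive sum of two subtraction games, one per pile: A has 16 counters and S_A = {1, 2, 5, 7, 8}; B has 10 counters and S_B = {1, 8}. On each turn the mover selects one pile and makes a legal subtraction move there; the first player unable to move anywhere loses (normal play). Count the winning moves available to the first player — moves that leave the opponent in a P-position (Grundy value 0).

Pile A, S = {1, 2, 5, 7, 8}:
n :  0  1  2  3  4  5  6  7  8  9 10 11 12 13 14 15 16
G :  0  1  2  0  1  2  0  1  2  0  1  2  0  1  2  0  1
G_A(16) = 1.
Pile B, S = {1, 8}:
G(0) = 0
G(1) = mex{0} = 1
G(2) = mex{1} = 0
G(3) = mex{0} = 1
G(4) = mex{1} = 0
G(5) = mex{0} = 1
G(6) = mex{1} = 0
G(7) = mex{0} = 1
G(8) = mex{1,0} = 2
G(9) = mex{2,1} = 0
G(10) = mex{0,0} = 1
G_B(10) = 1.
Combined Grundy value = 1 ⊕ 1 = 0.
A winning move leaves total XOR = 0, i.e. changes one component's Grundy value g to g ⊕ X where X is the current total.
Pile A: target g' = 1⊕0 = 1, but every legal move changes the Grundy value (mex property), so 0 moves.
Pile B: target g' = 1⊕0 = 1, but every legal move changes the Grundy value (mex property), so 0 moves.

0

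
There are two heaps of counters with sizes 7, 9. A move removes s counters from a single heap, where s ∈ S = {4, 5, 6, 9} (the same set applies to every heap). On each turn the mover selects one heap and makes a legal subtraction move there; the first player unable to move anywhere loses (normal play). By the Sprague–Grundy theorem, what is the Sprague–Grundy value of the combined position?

All heaps use S = {4, 5, 6, 9}:
n : 0 1 2 3 4 5 6 7 8 9
G : 0 0 0 0 1 1 1 1 2 2
Heap A: G(7) = 1.
Heap B: G(9) = 2.
Combined Grundy value = 1 ⊕ 2 = 3.

3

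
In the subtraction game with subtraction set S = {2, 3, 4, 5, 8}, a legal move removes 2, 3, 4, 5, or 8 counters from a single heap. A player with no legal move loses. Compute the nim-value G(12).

3

G(0) = 0
G(1) = mex{} = 0
G(2) = mex{0} = 1
G(3) = mex{0,0} = 1
G(4) = mex{1,0,0} = 2
G(5) = mex{1,1,0,0} = 2
G(6) = mex{2,1,1,0} = 3
G(7) = mex{2,2,1,1} = 0
G(8) = mex{3,2,2,1,0} = 4
G(9) = mex{0,3,2,2,0} = 1
G(10) = mex{4,0,3,2,1} = 5
G(11) = mex{1,4,0,3,1} = 2
G(12) = mex{5,1,4,0,2} = 3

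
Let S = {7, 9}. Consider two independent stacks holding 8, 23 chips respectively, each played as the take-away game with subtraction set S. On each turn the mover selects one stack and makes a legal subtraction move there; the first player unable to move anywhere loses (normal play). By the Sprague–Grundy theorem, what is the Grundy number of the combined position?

All stacks use S = {7, 9}:
n :  0  1  2  3  4  5  6  7  8  9 10 11 12 13 14 15 16 17 18 19 20 21 22 23
G :  0  0  0  0  0  0  0  1  1  1  1  1  1  1  2  2  0  0  0  0  0  0  0  1
Stack A: G(8) = 1.
Stack B: G(23) = 1.
Combined Grundy value = 1 ⊕ 1 = 0.

0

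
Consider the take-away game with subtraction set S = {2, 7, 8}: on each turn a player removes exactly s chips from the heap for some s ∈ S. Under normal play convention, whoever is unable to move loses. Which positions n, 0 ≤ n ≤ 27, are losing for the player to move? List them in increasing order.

G(0) = 0
G(1) = mex{} = 0
G(2) = mex{0} = 1
G(3) = mex{0} = 1
G(4) = mex{1} = 0
G(5) = mex{1} = 0
G(6) = mex{0} = 1
G(7) = mex{0,0} = 1
G(8) = mex{1,0,0} = 2
G(9) = mex{1,1,0} = 2
G(10) = mex{2,1,1} = 0
G(11) = mex{2,0,1} = 3
G(12) = mex{0,0,0} = 1
G(13) = mex{3,1,0} = 2
G(14) = mex{1,1,1} = 0
G(15) = mex{2,2,1} = 0
G(16) = mex{0,2,2} = 1
G(17) = mex{0,0,2} = 1
G(18) = mex{1,3,0} = 2
G(19) = mex{1,1,3} = 0
G(20) = mex{2,2,1} = 0
G(21) = mex{0,0,2} = 1
G(22) = mex{0,0,0} = 1
G(23) = mex{1,1,0} = 2
G(24) = mex{1,1,1} = 0
G(25) = mex{2,2,1} = 0
G(26) = mex{0,0,2} = 1
G(27) = mex{0,0,0} = 1
P-positions are exactly the n with G(n) = 0.

0, 1, 4, 5, 10, 14, 15, 19, 20, 24, 25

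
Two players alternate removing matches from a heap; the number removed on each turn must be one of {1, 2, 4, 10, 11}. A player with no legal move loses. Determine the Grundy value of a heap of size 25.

G(0) = 0
G(1) = mex{0} = 1
G(2) = mex{1,0} = 2
G(3) = mex{2,1} = 0
G(4) = mex{0,2,0} = 1
G(5) = mex{1,0,1} = 2
G(6) = mex{2,1,2} = 0
G(7) = mex{0,2,0} = 1
G(8) = mex{1,0,1} = 2
G(9) = mex{2,1,2} = 0
G(10) = mex{0,2,0,0} = 1
G(11) = mex{1,0,1,1,0} = 2
G(12) = mex{2,1,2,2,1} = 0
G(13) = mex{0,2,0,0,2} = 1
G(14) = mex{1,0,1,1,0} = 2
G(15) = mex{2,1,2,2,1} = 0
G(16) = mex{0,2,0,0,2} = 1
G(17) = mex{1,0,1,1,0} = 2
G(18) = mex{2,1,2,2,1} = 0
G(19) = mex{0,2,0,0,2} = 1
G(20) = mex{1,0,1,1,0} = 2
G(21) = mex{2,1,2,2,1} = 0
G(22) = mex{0,2,0,0,2} = 1
G(23) = mex{1,0,1,1,0} = 2
G(24) = mex{2,1,2,2,1} = 0
G(25) = mex{0,2,0,0,2} = 1

1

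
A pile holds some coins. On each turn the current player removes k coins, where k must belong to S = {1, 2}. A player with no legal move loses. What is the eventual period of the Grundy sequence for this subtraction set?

3

G(0) = 0
G(1) = mex{0} = 1
G(2) = mex{1,0} = 2
G(3) = mex{2,1} = 0
G(4) = mex{0,2} = 1
G(5) = mex{1,0} = 2
G(6) = mex{2,1} = 0
G(7) = mex{0,2} = 1
G(8) = mex{1,0} = 2
G(9) = mex{2,1} = 0
G(10) = mex{0,2} = 1
G(11) = mex{1,0} = 2
G(12) = mex{2,1} = 0
G(13) = mex{0,2} = 1
G(14) = mex{1,0} = 2
G(n+3) = G(n) holds for n = 0,…,1 (a full window of length max(S) = 2), so the sequence is purely periodic with period 3.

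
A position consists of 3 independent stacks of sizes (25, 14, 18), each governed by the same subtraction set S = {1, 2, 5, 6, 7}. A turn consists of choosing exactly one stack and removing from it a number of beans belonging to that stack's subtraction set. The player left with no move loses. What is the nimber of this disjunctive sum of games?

4

All stacks use S = {1, 2, 5, 6, 7}:
G(0) = 0
G(1) = mex{0} = 1
G(2) = mex{1,0} = 2
G(3) = mex{2,1} = 0
G(4) = mex{0,2} = 1
G(5) = mex{1,0,0} = 2
G(6) = mex{2,1,1,0} = 3
G(7) = mex{3,2,2,1,0} = 4
G(8) = mex{4,3,0,2,1} = 5
G(9) = mex{5,4,1,0,2} = 3
G(10) = mex{3,5,2,1,0} = 4
G(11) = mex{4,3,3,2,1} = 0
G(12) = mex{0,4,4,3,2} = 1
G(13) = mex{1,0,5,4,3} = 2
G(14) = mex{2,1,3,5,4} = 0
G(15) = mex{0,2,4,3,5} = 1
G(16) = mex{1,0,0,4,3} = 2
G(17) = mex{2,1,1,0,4} = 3
G(18) = mex{3,2,2,1,0} = 4
G(19) = mex{4,3,0,2,1} = 5
G(20) = mex{5,4,1,0,2} = 3
G(21) = mex{3,5,2,1,0} = 4
G(22) = mex{4,3,3,2,1} = 0
G(23) = mex{0,4,4,3,2} = 1
G(24) = mex{1,0,5,4,3} = 2
G(25) = mex{2,1,3,5,4} = 0
Stack A: G(25) = 0.
Stack B: G(14) = 0.
Stack C: G(18) = 4.
Combined Grundy value = 0 ⊕ 0 ⊕ 4 = 4.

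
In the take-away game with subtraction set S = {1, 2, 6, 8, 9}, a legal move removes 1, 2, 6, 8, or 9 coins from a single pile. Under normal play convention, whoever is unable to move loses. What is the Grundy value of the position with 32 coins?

G(0) = 0
G(1) = mex{0} = 1
G(2) = mex{1,0} = 2
G(3) = mex{2,1} = 0
G(4) = mex{0,2} = 1
G(5) = mex{1,0} = 2
G(6) = mex{2,1,0} = 3
G(7) = mex{3,2,1} = 0
G(8) = mex{0,3,2,0} = 1
G(9) = mex{1,0,0,1,0} = 2
G(10) = mex{2,1,1,2,1} = 0
G(11) = mex{0,2,2,0,2} = 1
G(12) = mex{1,0,3,1,0} = 2
G(13) = mex{2,1,0,2,1} = 3
G(14) = mex{3,2,1,3,2} = 0
G(15) = mex{0,3,2,0,3} = 1
G(16) = mex{1,0,0,1,0} = 2
G(17) = mex{2,1,1,2,1} = 0
G(18) = mex{0,2,2,0,2} = 1
G(19) = mex{1,0,3,1,0} = 2
G(20) = mex{2,1,0,2,1} = 3
G(21) = mex{3,2,1,3,2} = 0
G(22) = mex{0,3,2,0,3} = 1
G(23) = mex{1,0,0,1,0} = 2
G(24) = mex{2,1,1,2,1} = 0
G(25) = mex{0,2,2,0,2} = 1
G(26) = mex{1,0,3,1,0} = 2
G(27) = mex{2,1,0,2,1} = 3
G(28) = mex{3,2,1,3,2} = 0
G(29) = mex{0,3,2,0,3} = 1
G(30) = mex{1,0,0,1,0} = 2
G(31) = mex{2,1,1,2,1} = 0
G(32) = mex{0,2,2,0,2} = 1

1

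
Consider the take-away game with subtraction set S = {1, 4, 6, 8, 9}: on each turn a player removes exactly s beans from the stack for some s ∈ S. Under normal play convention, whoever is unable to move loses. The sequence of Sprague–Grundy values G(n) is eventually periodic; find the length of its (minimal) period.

G(0) = 0
G(1) = mex{0} = 1
G(2) = mex{1} = 0
G(3) = mex{0} = 1
G(4) = mex{1,0} = 2
G(5) = mex{2,1} = 0
G(6) = mex{0,0,0} = 1
G(7) = mex{1,1,1} = 0
G(8) = mex{0,2,0,0} = 1
G(9) = mex{1,0,1,1,0} = 2
G(10) = mex{2,1,2,0,1} = 3
G(11) = mex{3,0,0,1,0} = 2
G(12) = mex{2,1,1,2,1} = 0
G(13) = mex{0,2,0,0,2} = 1
G(14) = mex{1,3,1,1,0} = 2
G(15) = mex{2,2,2,0,1} = 3
G(16) = mex{3,0,3,1,0} = 2
G(17) = mex{2,1,2,2,1} = 0
G(18) = mex{0,2,0,3,2} = 1
G(19) = mex{1,3,1,2,3} = 0
G(20) = mex{0,2,2,0,2} = 1
G(21) = mex{1,0,3,1,0} = 2
G(22) = mex{2,1,2,2,1} = 0
G(23) = mex{0,0,0,3,2} = 1
G(24) = mex{1,1,1,2,3} = 0
G(25) = mex{0,2,0,0,2} = 1
G(26) = mex{1,0,1,1,0} = 2
G(27) = mex{2,1,2,0,1} = 3
G(28) = mex{3,0,0,1,0} = 2
G(29) = mex{2,1,1,2,1} = 0
G(30) = mex{0,2,0,0,2} = 1
G(31) = mex{1,3,1,1,0} = 2
G(32) = mex{2,2,2,0,1} = 3
G(33) = mex{3,0,3,1,0} = 2
G(34) = mex{2,1,2,2,1} = 0
G(35) = mex{0,2,0,3,2} = 1
G(n+17) = G(n) holds for n = 0,…,8 (a full window of length max(S) = 9), so the sequence is purely periodic with period 17.

17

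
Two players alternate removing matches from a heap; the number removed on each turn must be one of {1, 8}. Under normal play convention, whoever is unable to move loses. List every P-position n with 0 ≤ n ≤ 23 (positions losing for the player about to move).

0, 2, 4, 6, 9, 11, 13, 15, 18, 20, 22

G(0) = 0
G(1) = mex{0} = 1
G(2) = mex{1} = 0
G(3) = mex{0} = 1
G(4) = mex{1} = 0
G(5) = mex{0} = 1
G(6) = mex{1} = 0
G(7) = mex{0} = 1
G(8) = mex{1,0} = 2
G(9) = mex{2,1} = 0
G(10) = mex{0,0} = 1
G(11) = mex{1,1} = 0
G(12) = mex{0,0} = 1
G(13) = mex{1,1} = 0
G(14) = mex{0,0} = 1
G(15) = mex{1,1} = 0
G(16) = mex{0,2} = 1
G(17) = mex{1,0} = 2
G(18) = mex{2,1} = 0
G(19) = mex{0,0} = 1
G(20) = mex{1,1} = 0
G(21) = mex{0,0} = 1
G(22) = mex{1,1} = 0
G(23) = mex{0,0} = 1
P-positions are exactly the n with G(n) = 0.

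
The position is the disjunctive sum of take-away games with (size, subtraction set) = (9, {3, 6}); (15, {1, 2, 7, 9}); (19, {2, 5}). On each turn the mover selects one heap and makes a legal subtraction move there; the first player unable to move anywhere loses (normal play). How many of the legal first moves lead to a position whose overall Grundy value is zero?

3

Heap A, S = {3, 6}:
G(0) = 0
G(1) = mex{} = 0
G(2) = mex{} = 0
G(3) = mex{0} = 1
G(4) = mex{0} = 1
G(5) = mex{0} = 1
G(6) = mex{1,0} = 2
G(7) = mex{1,0} = 2
G(8) = mex{1,0} = 2
G(9) = mex{2,1} = 0
G_A(9) = 0.
Heap B, S = {1, 2, 7, 9}:
G(0) = 0
G(1) = mex{0} = 1
G(2) = mex{1,0} = 2
G(3) = mex{2,1} = 0
G(4) = mex{0,2} = 1
G(5) = mex{1,0} = 2
G(6) = mex{2,1} = 0
G(7) = mex{0,2,0} = 1
G(8) = mex{1,0,1} = 2
G(9) = mex{2,1,2,0} = 3
G(10) = mex{3,2,0,1} = 4
G(11) = mex{4,3,1,2} = 0
G(12) = mex{0,4,2,0} = 1
G(13) = mex{1,0,0,1} = 2
G(14) = mex{2,1,1,2} = 0
G(15) = mex{0,2,2,0} = 1
G_B(15) = 1.
Heap C, S = {2, 5}:
n :  0  1  2  3  4  5  6  7  8  9 10 11 12 13 14 15 16 17 18 19
G :  0  0  1  1  0  2  1  0  0  1  1  0  2  1  0  0  1  1  0  2
G_C(19) = 2.
Combined Grundy value = 0 ⊕ 1 ⊕ 2 = 3.
A winning move leaves total XOR = 0, i.e. changes one component's Grundy value g to g ⊕ X where X is the current total.
Heap A: need g' = 0⊕3 = 3. Options: 9−3→G=2, 9−6→G=1. Hits: 0.
Heap B: need g' = 1⊕3 = 2. Options: 15−1→G=0, 15−2→G=2, 15−7→G=2, 15−9→G=0. Hits: 2.
Heap C: need g' = 2⊕3 = 1. Options: 19−2→G=1, 19−5→G=0. Hits: 1.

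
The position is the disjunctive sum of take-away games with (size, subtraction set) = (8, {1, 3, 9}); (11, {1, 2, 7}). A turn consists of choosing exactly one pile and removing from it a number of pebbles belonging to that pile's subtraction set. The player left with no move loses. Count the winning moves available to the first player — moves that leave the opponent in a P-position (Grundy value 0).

1

Pile A, S = {1, 3, 9}:
G(0) = 0
G(1) = mex{0} = 1
G(2) = mex{1} = 0
G(3) = mex{0,0} = 1
G(4) = mex{1,1} = 0
G(5) = mex{0,0} = 1
G(6) = mex{1,1} = 0
G(7) = mex{0,0} = 1
G(8) = mex{1,1} = 0
G_A(8) = 0.
Pile B, S = {1, 2, 7}:
G(0) = 0
G(1) = mex{0} = 1
G(2) = mex{1,0} = 2
G(3) = mex{2,1} = 0
G(4) = mex{0,2} = 1
G(5) = mex{1,0} = 2
G(6) = mex{2,1} = 0
G(7) = mex{0,2,0} = 1
G(8) = mex{1,0,1} = 2
G(9) = mex{2,1,2} = 0
G(10) = mex{0,2,0} = 1
G(11) = mex{1,0,1} = 2
G_B(11) = 2.
Combined Grundy value = 0 ⊕ 2 = 2.
A winning move leaves total XOR = 0, i.e. changes one component's Grundy value g to g ⊕ X where X is the current total.
Pile A: need g' = 0⊕2 = 2. Options: 8−1→G=1, 8−3→G=1. Hits: 0.
Pile B: need g' = 2⊕2 = 0. Options: 11−1→G=1, 11−2→G=0, 11−7→G=1. Hits: 1.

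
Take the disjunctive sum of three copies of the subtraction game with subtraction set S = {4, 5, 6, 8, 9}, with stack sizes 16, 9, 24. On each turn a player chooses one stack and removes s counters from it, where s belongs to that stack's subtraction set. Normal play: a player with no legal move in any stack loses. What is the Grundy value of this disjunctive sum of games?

0

All stacks use S = {4, 5, 6, 8, 9}:
G(0) = 0
G(1) = mex{} = 0
G(2) = mex{} = 0
G(3) = mex{} = 0
G(4) = mex{0} = 1
G(5) = mex{0,0} = 1
G(6) = mex{0,0,0} = 1
G(7) = mex{0,0,0} = 1
G(8) = mex{1,0,0,0} = 2
G(9) = mex{1,1,0,0,0} = 2
G(10) = mex{1,1,1,0,0} = 2
G(11) = mex{1,1,1,0,0} = 2
G(12) = mex{2,1,1,1,0} = 3
G(13) = mex{2,2,1,1,1} = 0
G(14) = mex{2,2,2,1,1} = 0
G(15) = mex{2,2,2,1,1} = 0
G(16) = mex{3,2,2,2,1} = 0
G(17) = mex{0,3,2,2,2} = 1
G(18) = mex{0,0,3,2,2} = 1
G(19) = mex{0,0,0,2,2} = 1
G(20) = mex{0,0,0,3,2} = 1
G(21) = mex{1,0,0,0,3} = 2
G(22) = mex{1,1,0,0,0} = 2
G(23) = mex{1,1,1,0,0} = 2
G(24) = mex{1,1,1,0,0} = 2
Stack A: G(16) = 0.
Stack B: G(9) = 2.
Stack C: G(24) = 2.
Combined Grundy value = 0 ⊕ 2 ⊕ 2 = 0.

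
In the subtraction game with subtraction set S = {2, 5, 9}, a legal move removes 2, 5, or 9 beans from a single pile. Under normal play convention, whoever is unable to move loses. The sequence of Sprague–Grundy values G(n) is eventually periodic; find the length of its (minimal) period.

n :  0  1  2  3  4  5  6  7  8  9 10 11 12 13 14 15 16 17
G :  0  0  1  1  0  2  1  0  0  1  1  0  2  1  0  0  1  1
G(n+7) = G(n) holds for n = 0,…,8 (a full window of length max(S) = 9), so the sequence is purely periodic with period 7.

7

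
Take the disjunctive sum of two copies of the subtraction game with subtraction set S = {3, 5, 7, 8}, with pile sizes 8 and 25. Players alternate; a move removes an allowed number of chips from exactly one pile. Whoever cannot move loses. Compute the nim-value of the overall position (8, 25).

3

All piles use S = {3, 5, 7, 8}:
G(0) = 0
G(1) = mex{} = 0
G(2) = mex{} = 0
G(3) = mex{0} = 1
G(4) = mex{0} = 1
G(5) = mex{0,0} = 1
G(6) = mex{1,0} = 2
G(7) = mex{1,0,0} = 2
G(8) = mex{1,1,0,0} = 2
G(9) = mex{2,1,0,0} = 3
G(10) = mex{2,1,1,0} = 3
G(11) = mex{2,2,1,1} = 0
G(12) = mex{3,2,1,1} = 0
G(13) = mex{3,2,2,1} = 0
G(14) = mex{0,3,2,2} = 1
G(15) = mex{0,3,2,2} = 1
G(16) = mex{0,0,3,2} = 1
G(17) = mex{1,0,3,3} = 2
G(18) = mex{1,0,0,3} = 2
G(19) = mex{1,1,0,0} = 2
G(20) = mex{2,1,0,0} = 3
G(21) = mex{2,1,1,0} = 3
G(22) = mex{2,2,1,1} = 0
G(23) = mex{3,2,1,1} = 0
G(24) = mex{3,2,2,1} = 0
G(25) = mex{0,3,2,2} = 1
Pile A: G(8) = 2.
Pile B: G(25) = 1.
Combined Grundy value = 2 ⊕ 1 = 3.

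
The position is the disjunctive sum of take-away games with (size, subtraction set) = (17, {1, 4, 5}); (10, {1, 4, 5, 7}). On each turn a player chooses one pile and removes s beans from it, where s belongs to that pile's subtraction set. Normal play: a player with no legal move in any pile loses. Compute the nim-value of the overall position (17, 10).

1

Pile A, S = {1, 4, 5}:
G(0) = 0
G(1) = mex{0} = 1
G(2) = mex{1} = 0
G(3) = mex{0} = 1
G(4) = mex{1,0} = 2
G(5) = mex{2,1,0} = 3
G(6) = mex{3,0,1} = 2
G(7) = mex{2,1,0} = 3
G(8) = mex{3,2,1} = 0
G(9) = mex{0,3,2} = 1
G(10) = mex{1,2,3} = 0
G(11) = mex{0,3,2} = 1
G(12) = mex{1,0,3} = 2
G(13) = mex{2,1,0} = 3
G(14) = mex{3,0,1} = 2
G(15) = mex{2,1,0} = 3
G(16) = mex{3,2,1} = 0
G(17) = mex{0,3,2} = 1
G_A(17) = 1.
Pile B, S = {1, 4, 5, 7}:
n :  0  1  2  3  4  5  6  7  8  9 10
G :  0  1  0  1  2  3  2  3  0  1  0
G_B(10) = 0.
Combined Grundy value = 1 ⊕ 0 = 1.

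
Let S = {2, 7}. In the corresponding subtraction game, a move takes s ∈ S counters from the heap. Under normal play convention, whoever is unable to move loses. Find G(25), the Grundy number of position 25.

G(0) = 0
G(1) = mex{} = 0
G(2) = mex{0} = 1
G(3) = mex{0} = 1
G(4) = mex{1} = 0
G(5) = mex{1} = 0
G(6) = mex{0} = 1
G(7) = mex{0,0} = 1
G(8) = mex{1,0} = 2
G(9) = mex{1,1} = 0
G(10) = mex{2,1} = 0
G(11) = mex{0,0} = 1
G(12) = mex{0,0} = 1
G(13) = mex{1,1} = 0
G(14) = mex{1,1} = 0
G(15) = mex{0,2} = 1
G(16) = mex{0,0} = 1
G(17) = mex{1,0} = 2
G(18) = mex{1,1} = 0
G(19) = mex{2,1} = 0
G(20) = mex{0,0} = 1
G(21) = mex{0,0} = 1
G(22) = mex{1,1} = 0
G(23) = mex{1,1} = 0
G(24) = mex{0,2} = 1
G(25) = mex{0,0} = 1

1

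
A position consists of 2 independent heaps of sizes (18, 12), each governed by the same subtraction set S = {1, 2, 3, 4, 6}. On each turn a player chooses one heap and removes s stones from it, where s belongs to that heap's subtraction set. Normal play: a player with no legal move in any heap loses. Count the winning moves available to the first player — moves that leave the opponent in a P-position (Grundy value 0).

3

All heaps use S = {1, 2, 3, 4, 6}:
n :  0  1  2  3  4  5  6  7  8  9 10 11 12 13 14 15 16 17 18
G :  0  1  2  3  4  0  1  2  3  4  0  1  2  3  4  0  1  2  3
Heap A: G(18) = 3.
Heap B: G(12) = 2.
Combined Grundy value = 3 ⊕ 2 = 1.
A winning move leaves total XOR = 0, i.e. changes one component's Grundy value g to g ⊕ X where X is the current total.
Heap A: need g' = 3⊕1 = 2. Options: 18−1→G=2, 18−2→G=1, 18−3→G=0, 18−4→G=4, 18−6→G=2. Hits: 2.
Heap B: need g' = 2⊕1 = 3. Options: 12−1→G=1, 12−2→G=0, 12−3→G=4, 12−4→G=3, 12−6→G=1. Hits: 1.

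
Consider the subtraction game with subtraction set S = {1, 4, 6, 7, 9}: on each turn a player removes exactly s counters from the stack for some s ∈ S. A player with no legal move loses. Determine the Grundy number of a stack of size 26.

n :  0  1  2  3  4  5  6  7  8  9 10 11 12 13 14 15 16 17 18 19 20 21 22 23 24 25 26
G :  0  1  0  1  2  0  1  2  3  2  0  1  2  0  1  0  1  2  0  1  2  3  2  0  1  2  0

0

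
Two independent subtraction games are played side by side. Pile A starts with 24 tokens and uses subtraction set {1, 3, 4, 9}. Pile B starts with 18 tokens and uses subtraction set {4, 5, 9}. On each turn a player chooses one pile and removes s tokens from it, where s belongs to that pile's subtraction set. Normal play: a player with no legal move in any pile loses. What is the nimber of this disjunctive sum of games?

Pile A, S = {1, 3, 4, 9}:
G(0) = 0
G(1) = mex{0} = 1
G(2) = mex{1} = 0
G(3) = mex{0,0} = 1
G(4) = mex{1,1,0} = 2
G(5) = mex{2,0,1} = 3
G(6) = mex{3,1,0} = 2
G(7) = mex{2,2,1} = 0
G(8) = mex{0,3,2} = 1
G(9) = mex{1,2,3,0} = 4
G(10) = mex{4,0,2,1} = 3
G(11) = mex{3,1,0,0} = 2
G(12) = mex{2,4,1,1} = 0
G(13) = mex{0,3,4,2} = 1
G(14) = mex{1,2,3,3} = 0
G(15) = mex{0,0,2,2} = 1
G(16) = mex{1,1,0,0} = 2
G(17) = mex{2,0,1,1} = 3
G(18) = mex{3,1,0,4} = 2
G(19) = mex{2,2,1,3} = 0
G(20) = mex{0,3,2,2} = 1
G(21) = mex{1,2,3,0} = 4
G(22) = mex{4,0,2,1} = 3
G(23) = mex{3,1,0,0} = 2
G(24) = mex{2,4,1,1} = 0
G_A(24) = 0.
Pile B, S = {4, 5, 9}:
G(0) = 0
G(1) = mex{} = 0
G(2) = mex{} = 0
G(3) = mex{} = 0
G(4) = mex{0} = 1
G(5) = mex{0,0} = 1
G(6) = mex{0,0} = 1
G(7) = mex{0,0} = 1
G(8) = mex{1,0} = 2
G(9) = mex{1,1,0} = 2
G(10) = mex{1,1,0} = 2
G(11) = mex{1,1,0} = 2
G(12) = mex{2,1,0} = 3
G(13) = mex{2,2,1} = 0
G(14) = mex{2,2,1} = 0
G(15) = mex{2,2,1} = 0
G(16) = mex{3,2,1} = 0
G(17) = mex{0,3,2} = 1
G(18) = mex{0,0,2} = 1
G_B(18) = 1.
Combined Grundy value = 0 ⊕ 1 = 1.

1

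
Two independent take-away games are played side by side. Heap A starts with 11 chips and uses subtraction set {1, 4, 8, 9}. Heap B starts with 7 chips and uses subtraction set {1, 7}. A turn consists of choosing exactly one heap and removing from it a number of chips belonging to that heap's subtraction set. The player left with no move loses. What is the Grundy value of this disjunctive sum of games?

3

Heap A, S = {1, 4, 8, 9}:
G(0) = 0
G(1) = mex{0} = 1
G(2) = mex{1} = 0
G(3) = mex{0} = 1
G(4) = mex{1,0} = 2
G(5) = mex{2,1} = 0
G(6) = mex{0,0} = 1
G(7) = mex{1,1} = 0
G(8) = mex{0,2,0} = 1
G(9) = mex{1,0,1,0} = 2
G(10) = mex{2,1,0,1} = 3
G(11) = mex{3,0,1,0} = 2
G_A(11) = 2.
Heap B, S = {1, 7}:
n : 0 1 2 3 4 5 6 7
G : 0 1 0 1 0 1 0 1
G_B(7) = 1.
Combined Grundy value = 2 ⊕ 1 = 3.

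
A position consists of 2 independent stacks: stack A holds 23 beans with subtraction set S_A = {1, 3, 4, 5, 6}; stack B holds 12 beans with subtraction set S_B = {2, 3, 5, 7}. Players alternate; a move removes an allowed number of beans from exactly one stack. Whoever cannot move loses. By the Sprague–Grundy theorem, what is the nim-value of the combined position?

Stack A, S = {1, 3, 4, 5, 6}:
n :  0  1  2  3  4  5  6  7  8  9 10 11 12 13 14 15 16 17 18 19 20 21 22 23
G :  0  1  0  1  2  3  2  3  4  0  1  0  1  2  3  2  3  4  0  1  0  1  2  3
G_A(23) = 3.
Stack B, S = {2, 3, 5, 7}:
G(0) = 0
G(1) = mex{} = 0
G(2) = mex{0} = 1
G(3) = mex{0,0} = 1
G(4) = mex{1,0} = 2
G(5) = mex{1,1,0} = 2
G(6) = mex{2,1,0} = 3
G(7) = mex{2,2,1,0} = 3
G(8) = mex{3,2,1,0} = 4
G(9) = mex{3,3,2,1} = 0
G(10) = mex{4,3,2,1} = 0
G(11) = mex{0,4,3,2} = 1
G(12) = mex{0,0,3,2} = 1
G_B(12) = 1.
Combined Grundy value = 3 ⊕ 1 = 2.

2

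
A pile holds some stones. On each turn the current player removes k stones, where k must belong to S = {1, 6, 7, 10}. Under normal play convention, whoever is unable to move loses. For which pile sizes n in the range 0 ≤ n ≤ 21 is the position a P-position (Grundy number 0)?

0, 2, 4, 13, 15, 17

G(0) = 0
G(1) = mex{0} = 1
G(2) = mex{1} = 0
G(3) = mex{0} = 1
G(4) = mex{1} = 0
G(5) = mex{0} = 1
G(6) = mex{1,0} = 2
G(7) = mex{2,1,0} = 3
G(8) = mex{3,0,1} = 2
G(9) = mex{2,1,0} = 3
G(10) = mex{3,0,1,0} = 2
G(11) = mex{2,1,0,1} = 3
G(12) = mex{3,2,1,0} = 4
G(13) = mex{4,3,2,1} = 0
G(14) = mex{0,2,3,0} = 1
G(15) = mex{1,3,2,1} = 0
G(16) = mex{0,2,3,2} = 1
G(17) = mex{1,3,2,3} = 0
G(18) = mex{0,4,3,2} = 1
G(19) = mex{1,0,4,3} = 2
G(20) = mex{2,1,0,2} = 3
G(21) = mex{3,0,1,3} = 2
P-positions are exactly the n with G(n) = 0.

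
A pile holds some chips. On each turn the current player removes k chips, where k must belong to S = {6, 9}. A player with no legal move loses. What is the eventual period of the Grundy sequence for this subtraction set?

15

G(0) = 0
G(1) = mex{} = 0
G(2) = mex{} = 0
G(3) = mex{} = 0
G(4) = mex{} = 0
G(5) = mex{} = 0
G(6) = mex{0} = 1
G(7) = mex{0} = 1
G(8) = mex{0} = 1
G(9) = mex{0,0} = 1
G(10) = mex{0,0} = 1
G(11) = mex{0,0} = 1
G(12) = mex{1,0} = 2
G(13) = mex{1,0} = 2
G(14) = mex{1,0} = 2
G(15) = mex{1,1} = 0
G(16) = mex{1,1} = 0
G(17) = mex{1,1} = 0
G(18) = mex{2,1} = 0
G(19) = mex{2,1} = 0
G(20) = mex{2,1} = 0
G(21) = mex{0,2} = 1
G(22) = mex{0,2} = 1
G(23) = mex{0,2} = 1
G(24) = mex{0,0} = 1
G(25) = mex{0,0} = 1
G(26) = mex{0,0} = 1
G(27) = mex{1,0} = 2
G(28) = mex{1,0} = 2
G(29) = mex{1,0} = 2
G(30) = mex{1,1} = 0
G(31) = mex{1,1} = 0
G(n+15) = G(n) holds for n = 0,…,8 (a full window of length max(S) = 9), so the sequence is purely periodic with period 15.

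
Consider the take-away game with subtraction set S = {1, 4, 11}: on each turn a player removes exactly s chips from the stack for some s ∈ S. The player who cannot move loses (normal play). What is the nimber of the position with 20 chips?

n :  0  1  2  3  4  5  6  7  8  9 10 11 12 13 14 15 16 17 18 19 20
G :  0  1  0  1  2  0  1  0  1  2  0  1  0  1  2  0  1  0  1  2  0

0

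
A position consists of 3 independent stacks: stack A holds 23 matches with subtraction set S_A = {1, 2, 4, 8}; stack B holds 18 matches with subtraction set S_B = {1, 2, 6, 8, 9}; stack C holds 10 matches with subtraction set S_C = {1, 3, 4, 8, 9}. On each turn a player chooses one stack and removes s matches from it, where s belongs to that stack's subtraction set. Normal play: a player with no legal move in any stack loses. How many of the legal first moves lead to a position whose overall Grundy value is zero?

0

Stack A, S = {1, 2, 4, 8}:
G(0) = 0
G(1) = mex{0} = 1
G(2) = mex{1,0} = 2
G(3) = mex{2,1} = 0
G(4) = mex{0,2,0} = 1
G(5) = mex{1,0,1} = 2
G(6) = mex{2,1,2} = 0
G(7) = mex{0,2,0} = 1
G(8) = mex{1,0,1,0} = 2
G(9) = mex{2,1,2,1} = 0
G(10) = mex{0,2,0,2} = 1
G(11) = mex{1,0,1,0} = 2
G(12) = mex{2,1,2,1} = 0
G(13) = mex{0,2,0,2} = 1
G(14) = mex{1,0,1,0} = 2
G(15) = mex{2,1,2,1} = 0
G(16) = mex{0,2,0,2} = 1
G(17) = mex{1,0,1,0} = 2
G(18) = mex{2,1,2,1} = 0
G(19) = mex{0,2,0,2} = 1
G(20) = mex{1,0,1,0} = 2
G(21) = mex{2,1,2,1} = 0
G(22) = mex{0,2,0,2} = 1
G(23) = mex{1,0,1,0} = 2
G_A(23) = 2.
Stack B, S = {1, 2, 6, 8, 9}:
n :  0  1  2  3  4  5  6  7  8  9 10 11 12 13 14 15 16 17 18
G :  0  1  2  0  1  2  3  0  1  2  0  1  2  3  0  1  2  0  1
G_B(18) = 1.
Stack C, S = {1, 3, 4, 8, 9}:
G(0) = 0
G(1) = mex{0} = 1
G(2) = mex{1} = 0
G(3) = mex{0,0} = 1
G(4) = mex{1,1,0} = 2
G(5) = mex{2,0,1} = 3
G(6) = mex{3,1,0} = 2
G(7) = mex{2,2,1} = 0
G(8) = mex{0,3,2,0} = 1
G(9) = mex{1,2,3,1,0} = 4
G(10) = mex{4,0,2,0,1} = 3
G_C(10) = 3.
Combined Grundy value = 2 ⊕ 1 ⊕ 3 = 0.
A winning move leaves total XOR = 0, i.e. changes one component's Grundy value g to g ⊕ X where X is the current total.
Stack A: target g' = 2⊕0 = 2, but every legal move changes the Grundy value (mex property), so 0 moves.
Stack B: target g' = 1⊕0 = 1, but every legal move changes the Grundy value (mex property), so 0 moves.
Stack C: target g' = 3⊕0 = 3, but every legal move changes the Grundy value (mex property), so 0 moves.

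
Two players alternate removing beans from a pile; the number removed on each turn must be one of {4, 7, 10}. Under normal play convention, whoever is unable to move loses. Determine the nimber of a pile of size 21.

1

G(0) = 0
G(1) = mex{} = 0
G(2) = mex{} = 0
G(3) = mex{} = 0
G(4) = mex{0} = 1
G(5) = mex{0} = 1
G(6) = mex{0} = 1
G(7) = mex{0,0} = 1
G(8) = mex{1,0} = 2
G(9) = mex{1,0} = 2
G(10) = mex{1,0,0} = 2
G(11) = mex{1,1,0} = 2
G(12) = mex{2,1,0} = 3
G(13) = mex{2,1,0} = 3
G(14) = mex{2,1,1} = 0
G(15) = mex{2,2,1} = 0
G(16) = mex{3,2,1} = 0
G(17) = mex{3,2,1} = 0
G(18) = mex{0,2,2} = 1
G(19) = mex{0,3,2} = 1
G(20) = mex{0,3,2} = 1
G(21) = mex{0,0,2} = 1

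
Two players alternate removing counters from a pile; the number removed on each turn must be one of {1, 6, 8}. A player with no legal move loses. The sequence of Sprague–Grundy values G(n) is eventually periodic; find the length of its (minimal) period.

G(0) = 0
G(1) = mex{0} = 1
G(2) = mex{1} = 0
G(3) = mex{0} = 1
G(4) = mex{1} = 0
G(5) = mex{0} = 1
G(6) = mex{1,0} = 2
G(7) = mex{2,1} = 0
G(8) = mex{0,0,0} = 1
G(9) = mex{1,1,1} = 0
G(10) = mex{0,0,0} = 1
G(11) = mex{1,1,1} = 0
G(12) = mex{0,2,0} = 1
G(13) = mex{1,0,1} = 2
G(14) = mex{2,1,2} = 0
G(15) = mex{0,0,0} = 1
G(16) = mex{1,1,1} = 0
G(n+7) = G(n) holds for n = 0,…,7 (a full window of length max(S) = 8), so the sequence is purely periodic with period 7.

7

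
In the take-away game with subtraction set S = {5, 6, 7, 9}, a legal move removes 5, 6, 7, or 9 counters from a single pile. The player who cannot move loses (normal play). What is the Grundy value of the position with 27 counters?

2

n :  0  1  2  3  4  5  6  7  8  9 10 11 12 13 14 15 16 17 18 19 20 21 22 23 24 25 26 27
G :  0  0  0  0  0  1  1  1  1  1  2  2  2  2  0  0  0  0  0  1  1  1  1  1  2  2  2  2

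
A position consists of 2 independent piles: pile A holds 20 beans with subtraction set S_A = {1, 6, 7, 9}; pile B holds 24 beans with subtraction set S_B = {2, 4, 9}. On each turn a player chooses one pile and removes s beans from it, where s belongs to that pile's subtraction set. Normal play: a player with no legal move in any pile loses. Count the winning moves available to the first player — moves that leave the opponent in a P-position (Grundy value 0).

2

Pile A, S = {1, 6, 7, 9}:
G(0) = 0
G(1) = mex{0} = 1
G(2) = mex{1} = 0
G(3) = mex{0} = 1
G(4) = mex{1} = 0
G(5) = mex{0} = 1
G(6) = mex{1,0} = 2
G(7) = mex{2,1,0} = 3
G(8) = mex{3,0,1} = 2
G(9) = mex{2,1,0,0} = 3
G(10) = mex{3,0,1,1} = 2
G(11) = mex{2,1,0,0} = 3
G(12) = mex{3,2,1,1} = 0
G(13) = mex{0,3,2,0} = 1
G(14) = mex{1,2,3,1} = 0
G(15) = mex{0,3,2,2} = 1
G(16) = mex{1,2,3,3} = 0
G(17) = mex{0,3,2,2} = 1
G(18) = mex{1,0,3,3} = 2
G(19) = mex{2,1,0,2} = 3
G(20) = mex{3,0,1,3} = 2
G_A(20) = 2.
Pile B, S = {2, 4, 9}:
n :  0  1  2  3  4  5  6  7  8  9 10 11 12 13 14 15 16 17 18 19 20 21 22 23 24
G :  0  0  1  1  2  2  0  0  1  1  2  2  0  0  1  1  2  2  0  0  1  1  2  2  0
G_B(24) = 0.
Combined Grundy value = 2 ⊕ 0 = 2.
A winning move leaves total XOR = 0, i.e. changes one component's Grundy value g to g ⊕ X where X is the current total.
Pile A: need g' = 2⊕2 = 0. Options: 20−1→G=3, 20−6→G=0, 20−7→G=1, 20−9→G=3. Hits: 1.
Pile B: need g' = 0⊕2 = 2. Options: 24−2→G=2, 24−4→G=1, 24−9→G=1. Hits: 1.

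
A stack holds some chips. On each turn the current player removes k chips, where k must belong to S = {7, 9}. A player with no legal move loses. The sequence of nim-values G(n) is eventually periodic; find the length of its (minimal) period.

G(0) = 0
G(1) = mex{} = 0
G(2) = mex{} = 0
G(3) = mex{} = 0
G(4) = mex{} = 0
G(5) = mex{} = 0
G(6) = mex{} = 0
G(7) = mex{0} = 1
G(8) = mex{0} = 1
G(9) = mex{0,0} = 1
G(10) = mex{0,0} = 1
G(11) = mex{0,0} = 1
G(12) = mex{0,0} = 1
G(13) = mex{0,0} = 1
G(14) = mex{1,0} = 2
G(15) = mex{1,0} = 2
G(16) = mex{1,1} = 0
G(17) = mex{1,1} = 0
G(18) = mex{1,1} = 0
G(19) = mex{1,1} = 0
G(20) = mex{1,1} = 0
G(21) = mex{2,1} = 0
G(22) = mex{2,1} = 0
G(23) = mex{0,2} = 1
G(24) = mex{0,2} = 1
G(25) = mex{0,0} = 1
G(26) = mex{0,0} = 1
G(27) = mex{0,0} = 1
G(28) = mex{0,0} = 1
G(29) = mex{0,0} = 1
G(30) = mex{1,0} = 2
G(31) = mex{1,0} = 2
G(32) = mex{1,1} = 0
G(33) = mex{1,1} = 0
G(n+16) = G(n) holds for n = 0,…,8 (a full window of length max(S) = 9), so the sequence is purely periodic with period 16.

16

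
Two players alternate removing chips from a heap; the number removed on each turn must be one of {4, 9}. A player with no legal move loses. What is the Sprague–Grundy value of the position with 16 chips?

G(0) = 0
G(1) = mex{} = 0
G(2) = mex{} = 0
G(3) = mex{} = 0
G(4) = mex{0} = 1
G(5) = mex{0} = 1
G(6) = mex{0} = 1
G(7) = mex{0} = 1
G(8) = mex{1} = 0
G(9) = mex{1,0} = 2
G(10) = mex{1,0} = 2
G(11) = mex{1,0} = 2
G(12) = mex{0,0} = 1
G(13) = mex{2,1} = 0
G(14) = mex{2,1} = 0
G(15) = mex{2,1} = 0
G(16) = mex{1,1} = 0

0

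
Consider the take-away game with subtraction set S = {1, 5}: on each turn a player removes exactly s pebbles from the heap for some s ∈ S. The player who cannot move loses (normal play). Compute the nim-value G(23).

1

n :  0  1  2  3  4  5  6  7  8  9 10 11 12 13 14 15 16 17 18 19 20 21 22 23
G :  0  1  0  1  0  1  0  1  0  1  0  1  0  1  0  1  0  1  0  1  0  1  0  1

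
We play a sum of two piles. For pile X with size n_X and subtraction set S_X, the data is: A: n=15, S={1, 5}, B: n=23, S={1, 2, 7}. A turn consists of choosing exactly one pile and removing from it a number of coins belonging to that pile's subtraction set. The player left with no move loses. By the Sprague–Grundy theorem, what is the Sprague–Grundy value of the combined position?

Pile A, S = {1, 5}:
G(0) = 0
G(1) = mex{0} = 1
G(2) = mex{1} = 0
G(3) = mex{0} = 1
G(4) = mex{1} = 0
G(5) = mex{0,0} = 1
G(6) = mex{1,1} = 0
G(7) = mex{0,0} = 1
G(8) = mex{1,1} = 0
G(9) = mex{0,0} = 1
G(10) = mex{1,1} = 0
G(11) = mex{0,0} = 1
G(12) = mex{1,1} = 0
G(13) = mex{0,0} = 1
G(14) = mex{1,1} = 0
G(15) = mex{0,0} = 1
G_A(15) = 1.
Pile B, S = {1, 2, 7}:
n :  0  1  2  3  4  5  6  7  8  9 10 11 12 13 14 15 16 17 18 19 20 21 22 23
G :  0  1  2  0  1  2  0  1  2  0  1  2  0  1  2  0  1  2  0  1  2  0  1  2
G_B(23) = 2.
Combined Grundy value = 1 ⊕ 2 = 3.

3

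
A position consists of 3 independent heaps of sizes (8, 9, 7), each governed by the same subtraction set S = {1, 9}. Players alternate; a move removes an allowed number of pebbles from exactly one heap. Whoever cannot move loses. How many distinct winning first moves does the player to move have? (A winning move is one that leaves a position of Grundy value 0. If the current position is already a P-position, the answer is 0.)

0

All heaps use S = {1, 9}:
G(0) = 0
G(1) = mex{0} = 1
G(2) = mex{1} = 0
G(3) = mex{0} = 1
G(4) = mex{1} = 0
G(5) = mex{0} = 1
G(6) = mex{1} = 0
G(7) = mex{0} = 1
G(8) = mex{1} = 0
G(9) = mex{0,0} = 1
Heap A: G(8) = 0.
Heap B: G(9) = 1.
Heap C: G(7) = 1.
Combined Grundy value = 0 ⊕ 1 ⊕ 1 = 0.
A winning move leaves total XOR = 0, i.e. changes one component's Grundy value g to g ⊕ X where X is the current total.
Heap A: target g' = 0⊕0 = 0, but every legal move changes the Grundy value (mex property), so 0 moves.
Heap B: target g' = 1⊕0 = 1, but every legal move changes the Grundy value (mex property), so 0 moves.
Heap C: target g' = 1⊕0 = 1, but every legal move changes the Grundy value (mex property), so 0 moves.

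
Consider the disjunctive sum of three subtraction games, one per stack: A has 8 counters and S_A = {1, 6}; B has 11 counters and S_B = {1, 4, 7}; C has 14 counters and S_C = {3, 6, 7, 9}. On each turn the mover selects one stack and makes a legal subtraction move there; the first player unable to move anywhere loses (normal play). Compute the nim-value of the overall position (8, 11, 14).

Stack A, S = {1, 6}:
n : 0 1 2 3 4 5 6 7 8
G : 0 1 0 1 0 1 2 0 1
G_A(8) = 1.
Stack B, S = {1, 4, 7}:
G(0) = 0
G(1) = mex{0} = 1
G(2) = mex{1} = 0
G(3) = mex{0} = 1
G(4) = mex{1,0} = 2
G(5) = mex{2,1} = 0
G(6) = mex{0,0} = 1
G(7) = mex{1,1,0} = 2
G(8) = mex{2,2,1} = 0
G(9) = mex{0,0,0} = 1
G(10) = mex{1,1,1} = 0
G(11) = mex{0,2,2} = 1
G_B(11) = 1.
Stack C, S = {3, 6, 7, 9}:
G(0) = 0
G(1) = mex{} = 0
G(2) = mex{} = 0
G(3) = mex{0} = 1
G(4) = mex{0} = 1
G(5) = mex{0} = 1
G(6) = mex{1,0} = 2
G(7) = mex{1,0,0} = 2
G(8) = mex{1,0,0} = 2
G(9) = mex{2,1,0,0} = 3
G(10) = mex{2,1,1,0} = 3
G(11) = mex{2,1,1,0} = 3
G(12) = mex{3,2,1,1} = 0
G(13) = mex{3,2,2,1} = 0
G(14) = mex{3,2,2,1} = 0
G_C(14) = 0.
Combined Grundy value = 1 ⊕ 1 ⊕ 0 = 0.

0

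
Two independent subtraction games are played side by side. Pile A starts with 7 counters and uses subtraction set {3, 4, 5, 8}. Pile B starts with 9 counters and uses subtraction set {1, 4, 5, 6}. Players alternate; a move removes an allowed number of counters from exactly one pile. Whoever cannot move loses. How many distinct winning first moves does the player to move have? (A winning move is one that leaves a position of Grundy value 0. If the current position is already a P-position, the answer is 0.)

Pile A, S = {3, 4, 5, 8}:
n : 0 1 2 3 4 5 6 7
G : 0 0 0 1 1 1 2 2
G_A(7) = 2.
Pile B, S = {1, 4, 5, 6}:
n : 0 1 2 3 4 5 6 7 8 9
G : 0 1 0 1 2 3 2 3 4 0
G_B(9) = 0.
Combined Grundy value = 2 ⊕ 0 = 2.
A winning move leaves total XOR = 0, i.e. changes one component's Grundy value g to g ⊕ X where X is the current total.
Pile A: need g' = 2⊕2 = 0. Options: 7−3→G=1, 7−4→G=1, 7−5→G=0. Hits: 1.
Pile B: need g' = 0⊕2 = 2. Options: 9−1→G=4, 9−4→G=3, 9−5→G=2, 9−6→G=1. Hits: 1.

2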